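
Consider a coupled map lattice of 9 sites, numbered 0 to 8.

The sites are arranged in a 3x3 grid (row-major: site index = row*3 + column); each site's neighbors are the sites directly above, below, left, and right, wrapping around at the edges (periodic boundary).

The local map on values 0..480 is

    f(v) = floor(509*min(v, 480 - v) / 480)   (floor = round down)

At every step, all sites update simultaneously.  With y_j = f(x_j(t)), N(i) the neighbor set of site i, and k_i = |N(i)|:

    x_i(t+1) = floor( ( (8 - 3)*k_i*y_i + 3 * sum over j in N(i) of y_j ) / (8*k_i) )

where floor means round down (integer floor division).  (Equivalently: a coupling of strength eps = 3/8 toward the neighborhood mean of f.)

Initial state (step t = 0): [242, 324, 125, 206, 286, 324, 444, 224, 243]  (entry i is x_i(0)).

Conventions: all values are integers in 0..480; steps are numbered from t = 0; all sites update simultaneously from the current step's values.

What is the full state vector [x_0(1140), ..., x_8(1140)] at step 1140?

Answer: [240, 240, 240, 240, 240, 240, 240, 240, 240]
Key observation: The state at step 12, [240, 240, 240, 240, 240, 240, 240, 240, 240], reappears at step 16: the system is in a cycle of period 4 from step 12 on.  Therefore the state at step 1140 equals the state at step 12 + ((1140 - 12) mod 4) = 12, which is [240, 240, 240, 240, 240, 240, 240, 240, 240].

Derivation:
t=0: [242, 324, 125, 206, 286, 324, 444, 224, 243]
t=1: [209, 180, 160, 198, 201, 178, 113, 209, 210]
t=2: [202, 196, 182, 200, 208, 193, 156, 207, 204]
t=3: [206, 208, 198, 207, 216, 206, 183, 212, 208]
t=4: [215, 220, 212, 217, 225, 218, 203, 220, 216]
t=5: [226, 232, 226, 229, 235, 230, 220, 231, 227]
t=6: [239, 244, 240, 241, 247, 242, 236, 243, 239]
t=7: [252, 250, 253, 252, 248, 251, 250, 250, 252]
t=8: [241, 242, 240, 241, 244, 242, 242, 243, 241]
t=9: [252, 252, 253, 252, 250, 252, 252, 251, 252]
t=10: [240, 241, 240, 241, 242, 241, 241, 241, 241]
t=11: [253, 253, 253, 253, 252, 253, 253, 252, 253]
t=12: [240, 240, 240, 240, 240, 240, 240, 240, 240]
t=13: [254, 254, 254, 254, 254, 254, 254, 254, 254]
t=14: [239, 239, 239, 239, 239, 239, 239, 239, 239]
t=15: [253, 253, 253, 253, 253, 253, 253, 253, 253]
t=16: [240, 240, 240, 240, 240, 240, 240, 240, 240]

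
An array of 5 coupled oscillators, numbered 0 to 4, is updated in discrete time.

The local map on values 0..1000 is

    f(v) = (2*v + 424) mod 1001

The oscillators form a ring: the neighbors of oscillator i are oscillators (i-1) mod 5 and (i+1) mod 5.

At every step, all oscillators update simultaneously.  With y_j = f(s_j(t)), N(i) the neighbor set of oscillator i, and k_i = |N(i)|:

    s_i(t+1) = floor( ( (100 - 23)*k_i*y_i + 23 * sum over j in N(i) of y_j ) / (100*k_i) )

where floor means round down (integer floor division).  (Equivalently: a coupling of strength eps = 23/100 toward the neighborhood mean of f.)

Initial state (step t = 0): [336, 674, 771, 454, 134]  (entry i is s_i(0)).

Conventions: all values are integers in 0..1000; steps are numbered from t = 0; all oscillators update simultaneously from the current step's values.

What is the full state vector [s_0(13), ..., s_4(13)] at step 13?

Answer: [365, 881, 933, 940, 784]

Derivation:
t=0: [336, 674, 771, 454, 134]
t=1: [241, 715, 869, 445, 581]
t=2: [862, 779, 257, 326, 590]
t=3: [294, 880, 843, 234, 489]
t=4: [75, 153, 206, 745, 412]
t=5: [554, 724, 832, 827, 361]
t=6: [525, 741, 175, 85, 181]
t=7: [558, 840, 768, 636, 727]
t=8: [527, 250, 830, 746, 817]
t=9: [479, 775, 274, 720, 203]
t=10: [500, 904, 959, 871, 782]
t=11: [465, 264, 307, 278, 827]
t=12: [390, 777, 250, 767, 211]
t=13: [365, 881, 933, 940, 784]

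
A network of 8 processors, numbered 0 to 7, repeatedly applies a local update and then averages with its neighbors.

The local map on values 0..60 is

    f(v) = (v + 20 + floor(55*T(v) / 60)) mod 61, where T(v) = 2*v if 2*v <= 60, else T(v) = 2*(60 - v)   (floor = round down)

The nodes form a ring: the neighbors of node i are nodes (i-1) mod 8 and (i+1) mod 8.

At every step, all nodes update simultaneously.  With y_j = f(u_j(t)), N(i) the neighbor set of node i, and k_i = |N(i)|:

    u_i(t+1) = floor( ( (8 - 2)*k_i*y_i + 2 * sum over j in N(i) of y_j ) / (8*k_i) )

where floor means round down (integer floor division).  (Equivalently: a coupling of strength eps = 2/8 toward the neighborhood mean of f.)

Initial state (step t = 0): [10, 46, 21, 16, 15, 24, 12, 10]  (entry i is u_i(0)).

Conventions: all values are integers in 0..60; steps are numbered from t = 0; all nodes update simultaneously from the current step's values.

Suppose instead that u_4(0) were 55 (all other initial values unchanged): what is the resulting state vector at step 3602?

Answer: [37, 38, 38, 38, 38, 37, 37, 37]
Key observation: The state at step 10, [37, 38, 38, 38, 38, 37, 37, 37], reappears at step 12: the system is in a cycle of period 2 from step 10 on.  Therefore the state at step 3602 equals the state at step 10 + ((3602 - 10) mod 2) = 10, which is [37, 38, 38, 38, 38, 37, 37, 37].

Derivation:
t=0: [10, 46, 21, 16, 55, 24, 12, 10]
t=1: [45, 30, 17, 8, 21, 29, 49, 48]
t=2: [32, 37, 16, 34, 23, 36, 29, 29]
t=3: [41, 34, 12, 33, 27, 37, 40, 41]
t=4: [34, 41, 50, 41, 36, 37, 35, 34]
t=5: [39, 33, 28, 33, 38, 38, 39, 39]
t=6: [36, 40, 38, 40, 37, 36, 36, 36]
t=7: [38, 35, 36, 35, 37, 38, 39, 39]
t=8: [37, 38, 39, 38, 38, 37, 36, 36]
t=9: [38, 37, 36, 36, 37, 38, 38, 38]
t=10: [37, 38, 38, 38, 38, 37, 37, 37]
t=11: [37, 37, 37, 37, 37, 37, 38, 38]
t=12: [37, 38, 38, 38, 38, 37, 37, 37]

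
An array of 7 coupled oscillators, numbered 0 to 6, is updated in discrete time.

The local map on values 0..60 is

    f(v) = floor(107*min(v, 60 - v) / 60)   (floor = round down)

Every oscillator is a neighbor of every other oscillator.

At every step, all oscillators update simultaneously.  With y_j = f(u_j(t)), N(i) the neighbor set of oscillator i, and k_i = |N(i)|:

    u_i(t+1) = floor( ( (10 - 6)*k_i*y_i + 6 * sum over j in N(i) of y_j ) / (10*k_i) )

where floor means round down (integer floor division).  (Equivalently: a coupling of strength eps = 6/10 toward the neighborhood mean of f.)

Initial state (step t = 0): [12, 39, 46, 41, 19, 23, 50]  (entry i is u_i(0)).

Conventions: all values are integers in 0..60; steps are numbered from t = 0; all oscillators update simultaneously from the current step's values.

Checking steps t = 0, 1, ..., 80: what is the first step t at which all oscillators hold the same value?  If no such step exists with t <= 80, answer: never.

Answer: 6
Key observation: Synchronization is absorbing here: once all oscillators are equal they stay equal, and step 6 is the first all-equal step.

Derivation:
t=0: [12, 39, 46, 41, 19, 23, 50]  (not all equal)
t=1: [26, 31, 27, 30, 30, 32, 25]  (not all equal)
t=2: [48, 49, 48, 50, 50, 49, 47]  (not all equal)
t=3: [20, 19, 20, 18, 18, 19, 20]  (not all equal)
t=4: [34, 33, 34, 33, 33, 33, 34]  (not all equal)
t=5: [46, 47, 46, 47, 47, 47, 46]  (not all equal)
t=6: [23, 23, 23, 23, 23, 23, 23]  (all equal)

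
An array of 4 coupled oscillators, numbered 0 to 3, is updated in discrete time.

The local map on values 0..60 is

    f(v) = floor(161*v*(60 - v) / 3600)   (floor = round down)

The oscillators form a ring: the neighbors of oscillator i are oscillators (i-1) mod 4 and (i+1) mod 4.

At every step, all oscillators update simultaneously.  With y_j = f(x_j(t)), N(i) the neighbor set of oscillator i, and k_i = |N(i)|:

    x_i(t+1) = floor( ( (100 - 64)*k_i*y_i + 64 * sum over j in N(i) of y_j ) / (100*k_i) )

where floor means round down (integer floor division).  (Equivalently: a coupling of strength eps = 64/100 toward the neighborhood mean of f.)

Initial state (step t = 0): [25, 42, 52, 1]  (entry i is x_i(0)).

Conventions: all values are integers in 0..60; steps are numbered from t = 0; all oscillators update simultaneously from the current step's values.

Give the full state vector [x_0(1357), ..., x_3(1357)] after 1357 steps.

Answer: [38, 38, 38, 38]
Key observation: The state at step 3, [38, 38, 38, 38], reappears at step 5: the system is in a cycle of period 2 from step 3 on.  Therefore the state at step 1357 equals the state at step 3 + ((1357 - 3) mod 2) = 3, which is [38, 38, 38, 38].

Derivation:
t=0: [25, 42, 52, 1]
t=1: [25, 30, 17, 18]
t=2: [37, 37, 34, 34]
t=3: [38, 38, 38, 38]
t=4: [37, 37, 37, 37]
t=5: [38, 38, 38, 38]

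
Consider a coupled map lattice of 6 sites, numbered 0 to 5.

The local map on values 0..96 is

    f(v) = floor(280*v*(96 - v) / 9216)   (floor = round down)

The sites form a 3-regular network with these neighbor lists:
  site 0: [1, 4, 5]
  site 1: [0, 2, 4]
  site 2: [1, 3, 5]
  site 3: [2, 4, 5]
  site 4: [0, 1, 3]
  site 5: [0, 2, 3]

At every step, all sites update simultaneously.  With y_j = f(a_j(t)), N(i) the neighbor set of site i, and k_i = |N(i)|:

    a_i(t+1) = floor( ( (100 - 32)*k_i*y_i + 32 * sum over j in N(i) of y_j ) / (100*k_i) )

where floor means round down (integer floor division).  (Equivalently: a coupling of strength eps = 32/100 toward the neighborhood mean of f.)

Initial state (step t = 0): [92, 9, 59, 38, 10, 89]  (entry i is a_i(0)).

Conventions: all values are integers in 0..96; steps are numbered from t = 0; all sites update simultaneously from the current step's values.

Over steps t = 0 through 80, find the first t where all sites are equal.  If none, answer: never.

Simulating step by step:
t=0: [92, 9, 59, 38, 10, 89]  (not all equal)
t=1: [14, 26, 56, 56, 28, 27]  (not all equal)
t=2: [41, 54, 65, 65, 55, 56]  (not all equal)
t=3: [68, 67, 62, 62, 67, 66]  (not all equal)
t=4: [57, 59, 63, 63, 59, 60]  (not all equal)
t=5: [66, 65, 63, 63, 65, 64]  (not all equal)
t=6: [60, 61, 62, 62, 61, 62]  (not all equal)
t=7: [64, 64, 64, 64, 64, 64]  (all equal)

Answer: 7
Key observation: Synchronization is absorbing here: once all sites are equal they stay equal, and step 7 is the first all-equal step.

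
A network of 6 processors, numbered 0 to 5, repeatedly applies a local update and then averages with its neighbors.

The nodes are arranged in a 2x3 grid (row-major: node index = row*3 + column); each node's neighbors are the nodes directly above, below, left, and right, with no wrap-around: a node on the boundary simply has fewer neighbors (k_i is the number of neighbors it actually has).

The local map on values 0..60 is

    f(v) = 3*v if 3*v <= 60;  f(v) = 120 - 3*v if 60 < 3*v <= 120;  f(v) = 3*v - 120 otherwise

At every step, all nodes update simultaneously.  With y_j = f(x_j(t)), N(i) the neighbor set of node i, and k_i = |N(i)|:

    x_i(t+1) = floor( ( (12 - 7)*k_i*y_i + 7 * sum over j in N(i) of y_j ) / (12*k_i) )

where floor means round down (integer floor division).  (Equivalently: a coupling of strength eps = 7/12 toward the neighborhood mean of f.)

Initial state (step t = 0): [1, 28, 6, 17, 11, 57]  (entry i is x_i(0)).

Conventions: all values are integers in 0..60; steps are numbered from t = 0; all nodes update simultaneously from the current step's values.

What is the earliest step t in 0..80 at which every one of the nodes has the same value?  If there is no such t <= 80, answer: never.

Simulating step by step:
t=0: [1, 28, 6, 17, 11, 57]  (not all equal)
t=1: [26, 25, 32, 31, 40, 36]  (not all equal)
t=2: [38, 31, 26, 23, 16, 12]  (not all equal)
t=3: [25, 29, 35, 37, 42, 41]  (not all equal)
t=4: [31, 26, 16, 18, 11, 7]  (not all equal)
t=5: [39, 38, 38, 40, 36, 32]  (not all equal)
t=6: [3, 6, 11, 4, 10, 15]  (not all equal)
t=7: [12, 21, 32, 16, 27, 37]  (not all equal)
t=8: [45, 43, 29, 41, 38, 22]  (not all equal)
t=9: [9, 14, 32, 7, 15, 33]  (not all equal)
t=10: [29, 36, 28, 29, 35, 28]  (not all equal)
t=11: [26, 21, 29, 27, 22, 29]  (not all equal)
t=12: [45, 48, 40, 44, 47, 39]  (not all equal)
t=13: [16, 17, 7, 15, 16, 7]  (not all equal)
t=14: [48, 44, 29, 46, 42, 28]  (not all equal)
t=15: [18, 17, 27, 16, 15, 26]  (not all equal)
t=16: [51, 48, 43, 48, 46, 42]  (not all equal)
t=17: [27, 21, 12, 24, 18, 10]  (not all equal)
t=18: [46, 48, 40, 47, 48, 38]  (not all equal)
t=19: [20, 18, 8, 21, 19, 9]  (not all equal)
t=20: [57, 49, 33, 57, 50, 34]  (not all equal)
t=21: [44, 31, 21, 44, 31, 22]  (not all equal)
t=22: [16, 29, 47, 16, 29, 47]  (not all equal)
t=23: [43, 33, 24, 43, 33, 24]  (not all equal)
t=24: [12, 23, 40, 12, 23, 40]  (not all equal)
t=25: [40, 38, 14, 40, 38, 14]  (not all equal)
t=26: [1, 11, 31, 1, 11, 31]  (not all equal)
t=27: [11, 26, 28, 11, 26, 28]  (not all equal)
t=28: [35, 39, 37, 35, 39, 37]  (not all equal)
t=29: [11, 6, 7, 11, 6, 7]  (not all equal)
t=30: [28, 21, 20, 28, 21, 20]  (not all equal)
t=31: [42, 53, 59, 42, 53, 59]  (not all equal)
t=32: [15, 36, 51, 15, 36, 51]  (not all equal)
t=33: [35, 22, 26, 35, 22, 26]  (not all equal)
t=34: [26, 44, 45, 26, 44, 45]  (not all equal)
t=35: [33, 18, 14, 33, 18, 14]  (not all equal)
t=36: [30, 45, 45, 30, 45, 45]  (not all equal)
t=37: [25, 17, 15, 25, 17, 15]  (not all equal)
t=38: [46, 48, 46, 46, 48, 46]  (not all equal)
t=39: [19, 21, 19, 19, 21, 19]  (not all equal)
t=40: [57, 57, 57, 57, 57, 57]  (all equal)

Answer: 40
Key observation: Synchronization is absorbing here: once all nodes are equal they stay equal, and step 40 is the first all-equal step.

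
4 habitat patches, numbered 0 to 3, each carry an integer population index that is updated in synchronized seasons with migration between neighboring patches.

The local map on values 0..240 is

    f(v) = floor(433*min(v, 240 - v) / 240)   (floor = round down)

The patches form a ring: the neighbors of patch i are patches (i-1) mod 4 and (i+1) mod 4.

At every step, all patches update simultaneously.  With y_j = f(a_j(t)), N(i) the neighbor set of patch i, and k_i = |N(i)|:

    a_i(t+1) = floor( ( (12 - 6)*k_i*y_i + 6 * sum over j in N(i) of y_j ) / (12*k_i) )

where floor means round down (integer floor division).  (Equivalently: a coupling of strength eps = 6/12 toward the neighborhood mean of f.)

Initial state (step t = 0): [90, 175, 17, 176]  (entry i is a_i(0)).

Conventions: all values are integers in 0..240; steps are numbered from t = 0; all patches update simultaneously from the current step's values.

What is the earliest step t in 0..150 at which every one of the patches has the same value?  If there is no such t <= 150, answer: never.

Simulating step by step:
t=0: [90, 175, 17, 176]  (not all equal)
t=1: [139, 106, 73, 105]  (not all equal)
t=2: [186, 173, 160, 172]  (not all equal)
t=3: [109, 120, 132, 121]  (not all equal)
t=4: [205, 205, 204, 204]  (not all equal)
t=5: [63, 63, 63, 63]  (all equal)

Answer: 5
Key observation: Synchronization is absorbing here: once all patches are equal they stay equal, and step 5 is the first all-equal step.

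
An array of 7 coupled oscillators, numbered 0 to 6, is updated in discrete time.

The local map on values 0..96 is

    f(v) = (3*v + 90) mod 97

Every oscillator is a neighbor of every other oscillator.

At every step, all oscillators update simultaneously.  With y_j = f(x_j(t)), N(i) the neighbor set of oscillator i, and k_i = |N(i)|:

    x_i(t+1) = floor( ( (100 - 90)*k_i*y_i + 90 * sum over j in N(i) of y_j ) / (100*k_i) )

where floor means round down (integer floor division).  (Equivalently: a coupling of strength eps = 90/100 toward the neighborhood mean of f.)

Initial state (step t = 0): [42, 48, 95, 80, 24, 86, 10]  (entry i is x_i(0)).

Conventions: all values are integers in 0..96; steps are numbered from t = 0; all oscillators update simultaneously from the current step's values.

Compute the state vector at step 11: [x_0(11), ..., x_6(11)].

Simulating step by step:
t=0: [42, 48, 95, 80, 24, 86, 10]
t=1: [48, 47, 45, 47, 46, 46, 48]
t=2: [35, 36, 36, 36, 36, 36, 35]
t=3: [3, 3, 3, 3, 3, 3, 3]
t=4: [2, 2, 2, 2, 2, 2, 2]
t=5: [96, 96, 96, 96, 96, 96, 96]
t=6: [87, 87, 87, 87, 87, 87, 87]
t=7: [60, 60, 60, 60, 60, 60, 60]
t=8: [76, 76, 76, 76, 76, 76, 76]
t=9: [27, 27, 27, 27, 27, 27, 27]
t=10: [74, 74, 74, 74, 74, 74, 74]
t=11: [21, 21, 21, 21, 21, 21, 21]

Answer: [21, 21, 21, 21, 21, 21, 21]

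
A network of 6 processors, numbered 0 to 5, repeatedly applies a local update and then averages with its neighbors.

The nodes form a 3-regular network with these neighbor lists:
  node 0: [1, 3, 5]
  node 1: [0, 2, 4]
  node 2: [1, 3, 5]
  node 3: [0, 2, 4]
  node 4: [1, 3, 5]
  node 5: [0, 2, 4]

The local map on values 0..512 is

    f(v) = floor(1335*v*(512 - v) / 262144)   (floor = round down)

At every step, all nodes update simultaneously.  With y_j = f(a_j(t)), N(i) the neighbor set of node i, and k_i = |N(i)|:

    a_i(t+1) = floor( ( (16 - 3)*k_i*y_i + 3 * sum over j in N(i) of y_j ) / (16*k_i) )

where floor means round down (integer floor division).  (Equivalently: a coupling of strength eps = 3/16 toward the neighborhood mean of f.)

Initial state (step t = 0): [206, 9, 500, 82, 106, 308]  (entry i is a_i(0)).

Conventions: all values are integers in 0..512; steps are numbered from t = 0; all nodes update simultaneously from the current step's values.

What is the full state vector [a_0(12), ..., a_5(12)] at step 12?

Simulating step by step:
t=0: [206, 9, 500, 82, 106, 308]
t=1: [293, 54, 56, 181, 210, 294]
t=2: [312, 150, 152, 296, 308, 313]
t=3: [314, 281, 283, 321, 316, 314]
t=4: [316, 328, 328, 313, 315, 316]
t=5: [314, 308, 308, 316, 315, 314]
t=6: [316, 318, 318, 315, 316, 316]
t=7: [315, 314, 314, 315, 315, 314]
t=8: [316, 316, 316, 316, 316, 316]
t=9: [315, 315, 315, 315, 315, 315]
t=10: [316, 316, 316, 316, 316, 316]
t=11: [315, 315, 315, 315, 315, 315]
t=12: [316, 316, 316, 316, 316, 316]

Answer: [316, 316, 316, 316, 316, 316]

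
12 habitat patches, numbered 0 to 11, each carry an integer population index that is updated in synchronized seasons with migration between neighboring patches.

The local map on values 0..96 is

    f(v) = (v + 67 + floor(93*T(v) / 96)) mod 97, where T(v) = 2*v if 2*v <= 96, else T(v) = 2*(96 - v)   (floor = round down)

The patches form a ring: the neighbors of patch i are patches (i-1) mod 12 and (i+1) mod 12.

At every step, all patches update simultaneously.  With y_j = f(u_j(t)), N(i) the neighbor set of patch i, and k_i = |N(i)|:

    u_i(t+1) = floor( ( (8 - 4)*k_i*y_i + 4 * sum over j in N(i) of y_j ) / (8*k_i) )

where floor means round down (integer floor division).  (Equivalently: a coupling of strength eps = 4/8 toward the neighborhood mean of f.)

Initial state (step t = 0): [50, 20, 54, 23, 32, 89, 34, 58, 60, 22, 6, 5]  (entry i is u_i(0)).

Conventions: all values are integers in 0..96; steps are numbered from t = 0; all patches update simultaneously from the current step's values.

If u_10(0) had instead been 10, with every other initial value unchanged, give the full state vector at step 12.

Simulating step by step:
t=0: [50, 20, 54, 23, 32, 89, 34, 58, 60, 22, 10, 5]
t=1: [33, 19, 20, 36, 59, 69, 53, 19, 10, 41, 76, 67]
t=2: [62, 36, 39, 45, 43, 48, 33, 38, 76, 90, 87, 84]
t=3: [38, 58, 62, 47, 52, 47, 56, 78, 80, 75, 74, 57]
t=4: [42, 22, 3, 8, 10, 9, 26, 62, 82, 84, 65, 44]
t=5: [55, 59, 68, 87, 93, 82, 46, 31, 58, 82, 67, 48]
t=6: [7, 26, 65, 77, 72, 58, 39, 33, 37, 63, 69, 32]
t=7: [71, 68, 79, 87, 65, 45, 59, 73, 79, 90, 85, 76]
t=8: [88, 88, 82, 81, 67, 27, 24, 64, 80, 74, 76, 83]
t=9: [74, 74, 77, 83, 78, 57, 56, 78, 86, 84, 83, 78]
t=10: [85, 85, 82, 80, 61, 24, 24, 61, 77, 76, 78, 82]
t=11: [76, 76, 78, 60, 30, 30, 30, 31, 62, 83, 81, 79]
t=12: [83, 83, 62, 36, 44, 58, 58, 45, 34, 59, 79, 81]

Answer: [83, 83, 62, 36, 44, 58, 58, 45, 34, 59, 79, 81]
Key observation: This trace re-runs the system from the modified initial state.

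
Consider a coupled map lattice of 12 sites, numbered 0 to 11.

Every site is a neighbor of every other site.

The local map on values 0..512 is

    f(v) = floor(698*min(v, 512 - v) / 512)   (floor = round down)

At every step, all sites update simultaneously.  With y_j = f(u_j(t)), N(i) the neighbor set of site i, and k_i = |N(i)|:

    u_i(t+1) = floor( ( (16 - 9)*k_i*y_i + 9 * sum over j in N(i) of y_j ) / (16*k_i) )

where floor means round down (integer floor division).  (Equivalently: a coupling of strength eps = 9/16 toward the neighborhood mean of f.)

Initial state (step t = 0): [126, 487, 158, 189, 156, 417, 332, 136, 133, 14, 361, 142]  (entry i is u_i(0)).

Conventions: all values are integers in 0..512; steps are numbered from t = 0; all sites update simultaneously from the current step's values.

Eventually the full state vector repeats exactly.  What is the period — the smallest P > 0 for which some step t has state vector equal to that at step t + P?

Answer: 18
Key observation: The state at step 17, [319, 319, 319, 319, 319, 319, 319, 319, 319, 319, 319, 319], reappears at step 35 — and no state repeats earlier — so the cycle the system enters has period 18.

Derivation:
t=0: [126, 487, 158, 189, 156, 417, 332, 136, 133, 14, 361, 142]
t=1: [170, 117, 187, 203, 186, 154, 199, 176, 174, 111, 183, 179]
t=2: [231, 203, 239, 248, 239, 222, 246, 234, 233, 200, 238, 236]
t=3: [314, 299, 318, 323, 318, 309, 322, 315, 315, 297, 317, 316]
t=4: [269, 277, 267, 264, 267, 272, 265, 269, 269, 278, 268, 268]
t=5: [330, 326, 331, 333, 331, 329, 332, 330, 330, 326, 331, 331]
t=6: [247, 249, 247, 246, 247, 248, 246, 247, 247, 249, 247, 247]
t=7: [336, 337, 336, 335, 336, 337, 335, 336, 336, 337, 336, 336]
t=8: [239, 238, 239, 239, 239, 238, 239, 239, 239, 238, 239, 239]
t=9: [324, 324, 324, 324, 324, 324, 324, 324, 324, 324, 324, 324]
t=10: [256, 256, 256, 256, 256, 256, 256, 256, 256, 256, 256, 256]
t=11: [349, 349, 349, 349, 349, 349, 349, 349, 349, 349, 349, 349]
t=12: [222, 222, 222, 222, 222, 222, 222, 222, 222, 222, 222, 222]
t=13: [302, 302, 302, 302, 302, 302, 302, 302, 302, 302, 302, 302]
t=14: [286, 286, 286, 286, 286, 286, 286, 286, 286, 286, 286, 286]
t=15: [308, 308, 308, 308, 308, 308, 308, 308, 308, 308, 308, 308]
t=16: [278, 278, 278, 278, 278, 278, 278, 278, 278, 278, 278, 278]
t=17: [319, 319, 319, 319, 319, 319, 319, 319, 319, 319, 319, 319]
t=18: [263, 263, 263, 263, 263, 263, 263, 263, 263, 263, 263, 263]
t=19: [339, 339, 339, 339, 339, 339, 339, 339, 339, 339, 339, 339]
t=20: [235, 235, 235, 235, 235, 235, 235, 235, 235, 235, 235, 235]
t=21: [320, 320, 320, 320, 320, 320, 320, 320, 320, 320, 320, 320]
t=22: [261, 261, 261, 261, 261, 261, 261, 261, 261, 261, 261, 261]
t=23: [342, 342, 342, 342, 342, 342, 342, 342, 342, 342, 342, 342]
t=24: [231, 231, 231, 231, 231, 231, 231, 231, 231, 231, 231, 231]
t=25: [314, 314, 314, 314, 314, 314, 314, 314, 314, 314, 314, 314]
t=26: [269, 269, 269, 269, 269, 269, 269, 269, 269, 269, 269, 269]
t=27: [331, 331, 331, 331, 331, 331, 331, 331, 331, 331, 331, 331]
t=28: [246, 246, 246, 246, 246, 246, 246, 246, 246, 246, 246, 246]
t=29: [335, 335, 335, 335, 335, 335, 335, 335, 335, 335, 335, 335]
t=30: [241, 241, 241, 241, 241, 241, 241, 241, 241, 241, 241, 241]
t=31: [328, 328, 328, 328, 328, 328, 328, 328, 328, 328, 328, 328]
t=32: [250, 250, 250, 250, 250, 250, 250, 250, 250, 250, 250, 250]
t=33: [340, 340, 340, 340, 340, 340, 340, 340, 340, 340, 340, 340]
t=34: [234, 234, 234, 234, 234, 234, 234, 234, 234, 234, 234, 234]
t=35: [319, 319, 319, 319, 319, 319, 319, 319, 319, 319, 319, 319]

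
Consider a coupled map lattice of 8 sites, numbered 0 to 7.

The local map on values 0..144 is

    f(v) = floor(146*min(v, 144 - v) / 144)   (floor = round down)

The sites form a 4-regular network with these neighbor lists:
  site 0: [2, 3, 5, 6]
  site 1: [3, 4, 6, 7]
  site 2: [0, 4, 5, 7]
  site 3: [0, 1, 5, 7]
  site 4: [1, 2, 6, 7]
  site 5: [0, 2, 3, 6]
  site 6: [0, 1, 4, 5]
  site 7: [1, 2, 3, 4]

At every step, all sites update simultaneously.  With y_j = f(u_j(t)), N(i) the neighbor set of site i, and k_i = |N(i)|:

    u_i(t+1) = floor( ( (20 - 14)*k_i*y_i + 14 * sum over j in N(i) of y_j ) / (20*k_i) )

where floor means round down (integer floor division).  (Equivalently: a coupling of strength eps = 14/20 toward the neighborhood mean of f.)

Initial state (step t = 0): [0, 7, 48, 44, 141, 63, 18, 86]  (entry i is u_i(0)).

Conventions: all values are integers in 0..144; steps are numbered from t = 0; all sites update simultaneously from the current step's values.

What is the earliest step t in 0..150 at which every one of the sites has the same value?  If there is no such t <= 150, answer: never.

Answer: 7
Key observation: Synchronization is absorbing here: once all sites are equal they stay equal, and step 7 is the first all-equal step.

Derivation:
t=0: [0, 7, 48, 44, 141, 63, 18, 86]  (not all equal)
t=1: [30, 23, 36, 35, 23, 38, 18, 35]  (not all equal)
t=2: [31, 26, 32, 32, 26, 32, 25, 30]  (not all equal)
t=3: [30, 27, 30, 30, 27, 30, 27, 29]  (not all equal)
t=4: [29, 27, 29, 29, 27, 29, 28, 28]  (not all equal)
t=5: [28, 27, 28, 28, 27, 28, 28, 28]  (not all equal)
t=6: [28, 27, 27, 27, 27, 28, 27, 27]  (not all equal)
t=7: [27, 27, 27, 27, 27, 27, 27, 27]  (all equal)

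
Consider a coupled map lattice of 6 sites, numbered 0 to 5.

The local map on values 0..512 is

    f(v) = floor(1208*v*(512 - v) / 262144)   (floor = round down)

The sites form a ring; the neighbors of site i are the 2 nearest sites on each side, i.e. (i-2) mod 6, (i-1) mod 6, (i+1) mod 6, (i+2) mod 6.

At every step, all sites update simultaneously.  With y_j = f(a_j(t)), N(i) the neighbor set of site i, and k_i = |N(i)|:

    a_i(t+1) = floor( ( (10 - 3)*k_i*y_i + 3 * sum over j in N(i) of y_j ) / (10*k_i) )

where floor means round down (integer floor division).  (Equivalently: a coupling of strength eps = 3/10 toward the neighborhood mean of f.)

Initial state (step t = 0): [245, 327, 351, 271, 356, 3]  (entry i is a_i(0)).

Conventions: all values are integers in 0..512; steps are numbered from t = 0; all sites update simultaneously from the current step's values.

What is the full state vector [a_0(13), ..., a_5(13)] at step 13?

Answer: [295, 295, 295, 295, 295, 295]

Derivation:
t=0: [245, 327, 351, 271, 356, 3]
t=1: [270, 259, 267, 270, 243, 89]
t=2: [291, 291, 301, 291, 291, 211]
t=3: [295, 295, 293, 295, 295, 293]
t=4: [294, 294, 294, 294, 294, 294]
t=5: [295, 295, 295, 295, 295, 295]
t=6: [294, 294, 294, 294, 294, 294]
t=7: [295, 295, 295, 295, 295, 295]
t=8: [294, 294, 294, 294, 294, 294]
t=9: [295, 295, 295, 295, 295, 295]
t=10: [294, 294, 294, 294, 294, 294]
t=11: [295, 295, 295, 295, 295, 295]
t=12: [294, 294, 294, 294, 294, 294]
t=13: [295, 295, 295, 295, 295, 295]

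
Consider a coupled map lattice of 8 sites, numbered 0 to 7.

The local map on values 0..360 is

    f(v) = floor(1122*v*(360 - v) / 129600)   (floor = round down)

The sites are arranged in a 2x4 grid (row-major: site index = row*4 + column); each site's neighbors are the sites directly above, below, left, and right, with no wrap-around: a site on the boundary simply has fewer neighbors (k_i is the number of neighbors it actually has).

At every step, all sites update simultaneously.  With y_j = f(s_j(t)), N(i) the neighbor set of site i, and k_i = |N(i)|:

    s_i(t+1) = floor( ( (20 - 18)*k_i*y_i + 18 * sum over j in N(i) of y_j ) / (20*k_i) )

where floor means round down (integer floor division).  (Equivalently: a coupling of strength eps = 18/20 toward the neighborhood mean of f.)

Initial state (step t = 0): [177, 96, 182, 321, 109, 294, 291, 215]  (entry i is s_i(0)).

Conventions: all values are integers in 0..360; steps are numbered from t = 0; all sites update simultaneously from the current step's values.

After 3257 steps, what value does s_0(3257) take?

Simulating step by step:
t=0: [177, 96, 182, 321, 109, 294, 291, 215]
t=1: [232, 240, 178, 257, 224, 205, 232, 153]
t=2: [256, 268, 248, 272, 265, 258, 274, 246]
t=3: [216, 230, 211, 237, 227, 212, 233, 209]
t=4: [260, 269, 257, 270, 269, 259, 270, 255]
t=5: [212, 225, 212, 228, 224, 212, 226, 212]
t=6: [263, 270, 262, 269, 270, 263, 270, 262]
t=7: [211, 219, 211, 220, 219, 211, 220, 211]
t=8: [267, 271, 266, 271, 271, 267, 271, 266]
t=9: [208, 214, 208, 215, 213, 208, 214, 208]
t=10: [270, 272, 270, 272, 272, 270, 272, 269]
t=11: [207, 209, 207, 210, 209, 207, 210, 207]
t=12: [273, 273, 272, 273, 273, 272, 273, 272]
t=13: [205, 206, 205, 206, 205, 205, 206, 205]
t=14: [274, 274, 274, 274, 275, 274, 274, 274]
t=15: [203, 204, 204, 204, 203, 203, 204, 204]
t=16: [275, 275, 275, 275, 275, 275, 275, 275]
t=17: [202, 202, 202, 202, 202, 202, 202, 202]
t=18: [276, 276, 276, 276, 276, 276, 276, 276]
t=19: [200, 200, 200, 200, 200, 200, 200, 200]
t=20: [277, 277, 277, 277, 277, 277, 277, 277]
t=21: [199, 199, 199, 199, 199, 199, 199, 199]
t=22: [277, 277, 277, 277, 277, 277, 277, 277]

Answer: s_0(3257) = 199
Key observation: The state at step 20, [277, 277, 277, 277, 277, 277, 277, 277], reappears at step 22: the system is in a cycle of period 2 from step 20 on.  Therefore the state at step 3257 equals the state at step 20 + ((3257 - 20) mod 2) = 21, which is [199, 199, 199, 199, 199, 199, 199, 199].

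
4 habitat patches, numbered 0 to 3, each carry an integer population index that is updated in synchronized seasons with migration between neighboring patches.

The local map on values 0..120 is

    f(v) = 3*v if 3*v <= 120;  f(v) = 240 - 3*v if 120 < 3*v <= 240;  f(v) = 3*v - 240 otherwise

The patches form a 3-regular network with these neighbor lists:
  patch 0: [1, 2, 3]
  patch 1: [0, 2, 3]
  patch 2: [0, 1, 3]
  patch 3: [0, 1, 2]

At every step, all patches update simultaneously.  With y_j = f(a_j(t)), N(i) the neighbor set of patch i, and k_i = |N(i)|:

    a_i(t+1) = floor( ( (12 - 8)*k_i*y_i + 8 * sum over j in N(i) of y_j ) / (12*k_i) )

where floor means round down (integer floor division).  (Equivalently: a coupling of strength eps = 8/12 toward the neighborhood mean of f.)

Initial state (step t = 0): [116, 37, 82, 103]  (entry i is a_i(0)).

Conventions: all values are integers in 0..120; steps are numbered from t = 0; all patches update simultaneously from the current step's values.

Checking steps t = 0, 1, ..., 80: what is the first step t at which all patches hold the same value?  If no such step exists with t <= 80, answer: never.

Simulating step by step:
t=0: [116, 37, 82, 103]  (not all equal)
t=1: [77, 77, 66, 73]  (not all equal)
t=2: [19, 19, 22, 20]  (not all equal)
t=3: [59, 59, 60, 60]  (not all equal)
t=4: [61, 61, 61, 61]  (all equal)

Answer: 4
Key observation: Synchronization is absorbing here: once all patches are equal they stay equal, and step 4 is the first all-equal step.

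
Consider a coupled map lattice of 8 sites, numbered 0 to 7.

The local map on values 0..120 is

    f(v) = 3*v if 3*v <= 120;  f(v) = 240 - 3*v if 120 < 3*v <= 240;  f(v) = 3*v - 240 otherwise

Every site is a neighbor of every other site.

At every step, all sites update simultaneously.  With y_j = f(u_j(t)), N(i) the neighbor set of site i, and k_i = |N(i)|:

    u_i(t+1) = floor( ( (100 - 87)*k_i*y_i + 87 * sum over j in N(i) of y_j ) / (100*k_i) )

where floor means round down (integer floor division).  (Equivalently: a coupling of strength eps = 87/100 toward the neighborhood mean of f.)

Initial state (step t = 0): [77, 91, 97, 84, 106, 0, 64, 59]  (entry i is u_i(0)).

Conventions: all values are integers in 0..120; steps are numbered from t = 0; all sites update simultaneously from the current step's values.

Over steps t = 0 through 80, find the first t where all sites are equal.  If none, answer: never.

Simulating step by step:
t=0: [77, 91, 97, 84, 106, 0, 64, 59]  (not all equal)
t=1: [36, 36, 36, 36, 36, 36, 36, 36]  (all equal)

Answer: 1
Key observation: Synchronization is absorbing here: once all sites are equal they stay equal, and step 1 is the first all-equal step.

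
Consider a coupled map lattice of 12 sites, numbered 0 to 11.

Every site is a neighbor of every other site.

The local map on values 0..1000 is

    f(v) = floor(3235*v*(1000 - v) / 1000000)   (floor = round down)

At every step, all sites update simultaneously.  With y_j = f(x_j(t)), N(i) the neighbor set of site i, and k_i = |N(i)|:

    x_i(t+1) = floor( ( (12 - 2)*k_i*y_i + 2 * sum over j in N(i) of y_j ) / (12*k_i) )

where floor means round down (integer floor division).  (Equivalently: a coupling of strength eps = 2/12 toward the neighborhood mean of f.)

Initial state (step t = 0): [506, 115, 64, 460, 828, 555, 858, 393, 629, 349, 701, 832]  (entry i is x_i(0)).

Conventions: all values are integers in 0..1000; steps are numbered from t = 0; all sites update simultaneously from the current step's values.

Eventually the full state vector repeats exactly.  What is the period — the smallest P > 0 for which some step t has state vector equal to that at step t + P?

Answer: 2
Key observation: The state at step 31, [808, 808, 808, 808, 808, 808, 808, 808, 808, 808, 808, 808], reappears at step 33 — and no state repeats earlier — so the cycle the system enters has period 2.

Derivation:
t=0: [506, 115, 64, 460, 828, 555, 858, 393, 629, 349, 701, 832]
t=1: [769, 377, 266, 765, 485, 761, 431, 739, 725, 709, 663, 478]
t=2: [593, 745, 640, 599, 785, 605, 773, 633, 651, 669, 714, 784]
t=3: [762, 626, 733, 760, 570, 756, 588, 738, 724, 710, 664, 571]
t=4: [603, 743, 641, 606, 772, 611, 764, 635, 652, 668, 713, 772]
t=5: [758, 629, 733, 756, 590, 753, 602, 737, 725, 711, 665, 590]
t=6: [608, 740, 641, 611, 763, 615, 757, 636, 650, 667, 712, 763]
t=7: [756, 634, 734, 754, 603, 751, 612, 737, 727, 713, 668, 603]
t=8: [611, 737, 639, 614, 756, 617, 751, 636, 648, 664, 710, 756]
t=9: [754, 639, 736, 753, 613, 751, 620, 738, 729, 716, 671, 613]
t=10: [613, 733, 636, 614, 750, 617, 746, 634, 645, 660, 707, 750]
t=11: [754, 644, 739, 753, 622, 752, 627, 740, 732, 720, 675, 622]
t=12: [613, 728, 631, 613, 743, 615, 740, 631, 640, 655, 702, 743]
t=13: [755, 651, 744, 755, 632, 753, 636, 744, 737, 726, 681, 632]
t=14: [610, 721, 625, 610, 736, 612, 733, 625, 634, 647, 695, 736]
t=15: [758, 661, 749, 758, 643, 757, 647, 749, 742, 733, 689, 643]
t=16: [604, 711, 616, 604, 726, 606, 723, 616, 625, 637, 686, 726]
t=17: [763, 674, 756, 763, 657, 762, 660, 756, 751, 743, 700, 657]
t=18: [595, 698, 604, 595, 713, 596, 710, 604, 611, 622, 672, 713]
t=19: [770, 690, 765, 770, 674, 769, 678, 765, 761, 755, 716, 674]
t=20: [582, 679, 589, 582, 695, 583, 691, 589, 595, 603, 651, 695]
t=21: [779, 712, 776, 779, 696, 779, 700, 776, 773, 769, 736, 696]
t=22: [565, 652, 569, 565, 669, 565, 665, 569, 574, 579, 623, 669]
t=23: [789, 739, 788, 789, 725, 789, 728, 788, 786, 784, 760, 725]
t=24: [545, 614, 546, 545, 631, 545, 628, 546, 550, 552, 587, 631]
t=25: [798, 769, 798, 798, 758, 798, 760, 798, 797, 797, 784, 758]
t=26: [525, 568, 525, 525, 584, 525, 581, 525, 527, 527, 546, 584]
t=27: [804, 794, 804, 804, 787, 804, 789, 804, 804, 804, 800, 787]
t=28: [510, 527, 510, 510, 537, 510, 534, 510, 510, 510, 517, 537]
t=29: [807, 806, 807, 807, 804, 807, 805, 807, 807, 807, 806, 804]
t=30: [503, 504, 503, 503, 508, 503, 506, 503, 503, 503, 504, 508]
t=31: [808, 808, 808, 808, 808, 808, 808, 808, 808, 808, 808, 808]
t=32: [501, 501, 501, 501, 501, 501, 501, 501, 501, 501, 501, 501]
t=33: [808, 808, 808, 808, 808, 808, 808, 808, 808, 808, 808, 808]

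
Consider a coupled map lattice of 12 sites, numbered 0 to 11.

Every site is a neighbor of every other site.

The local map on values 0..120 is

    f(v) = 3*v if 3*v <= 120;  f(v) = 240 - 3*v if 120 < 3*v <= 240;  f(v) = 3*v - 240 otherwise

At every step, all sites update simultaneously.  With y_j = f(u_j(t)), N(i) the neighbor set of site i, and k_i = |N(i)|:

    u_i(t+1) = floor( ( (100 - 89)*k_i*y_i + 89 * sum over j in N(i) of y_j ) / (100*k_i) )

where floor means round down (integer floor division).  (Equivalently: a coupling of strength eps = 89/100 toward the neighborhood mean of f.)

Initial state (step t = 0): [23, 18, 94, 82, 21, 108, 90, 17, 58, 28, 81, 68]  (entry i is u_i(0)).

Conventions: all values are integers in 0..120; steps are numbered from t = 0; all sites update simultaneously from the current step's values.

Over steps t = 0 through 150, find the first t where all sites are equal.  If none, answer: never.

Simulating step by step:
t=0: [23, 18, 94, 82, 21, 108, 90, 17, 58, 28, 81, 68]  (not all equal)
t=1: [49, 49, 48, 47, 49, 50, 48, 49, 49, 50, 47, 48]  (not all equal)
t=2: [94, 94, 94, 94, 94, 94, 94, 94, 94, 94, 94, 94]  (all equal)

Answer: 2
Key observation: Synchronization is absorbing here: once all sites are equal they stay equal, and step 2 is the first all-equal step.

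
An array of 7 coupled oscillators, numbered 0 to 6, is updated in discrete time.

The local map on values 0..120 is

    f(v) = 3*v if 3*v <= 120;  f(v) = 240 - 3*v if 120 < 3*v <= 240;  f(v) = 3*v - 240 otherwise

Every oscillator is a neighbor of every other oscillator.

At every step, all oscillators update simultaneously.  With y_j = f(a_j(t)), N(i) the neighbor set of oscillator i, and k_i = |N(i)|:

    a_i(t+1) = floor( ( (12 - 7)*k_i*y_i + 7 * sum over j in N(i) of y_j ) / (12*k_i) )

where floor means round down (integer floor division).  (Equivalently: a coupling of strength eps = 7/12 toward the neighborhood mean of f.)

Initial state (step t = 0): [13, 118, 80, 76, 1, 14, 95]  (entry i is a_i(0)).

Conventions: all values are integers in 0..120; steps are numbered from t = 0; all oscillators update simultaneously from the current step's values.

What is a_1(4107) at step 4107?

Simulating step by step:
t=0: [13, 118, 80, 76, 1, 14, 95]
t=1: [37, 61, 24, 28, 25, 38, 39]
t=2: [96, 79, 84, 88, 85, 97, 98]
t=3: [35, 21, 23, 27, 24, 36, 37]
t=4: [92, 79, 81, 85, 82, 93, 94]
t=5: [25, 14, 14, 18, 15, 26, 27]
t=6: [64, 53, 53, 57, 54, 65, 66]
t=7: [58, 69, 69, 65, 68, 57, 56]
t=8: [55, 44, 44, 48, 45, 56, 57]
t=9: [85, 96, 96, 92, 95, 84, 83]
t=10: [25, 36, 36, 32, 35, 24, 23]
t=11: [85, 96, 96, 92, 95, 84, 83]

Answer: a_1(4107) = 96
Key observation: The state at step 9, [85, 96, 96, 92, 95, 84, 83], reappears at step 11: the system is in a cycle of period 2 from step 9 on.  Therefore the state at step 4107 equals the state at step 9 + ((4107 - 9) mod 2) = 9, which is [85, 96, 96, 92, 95, 84, 83].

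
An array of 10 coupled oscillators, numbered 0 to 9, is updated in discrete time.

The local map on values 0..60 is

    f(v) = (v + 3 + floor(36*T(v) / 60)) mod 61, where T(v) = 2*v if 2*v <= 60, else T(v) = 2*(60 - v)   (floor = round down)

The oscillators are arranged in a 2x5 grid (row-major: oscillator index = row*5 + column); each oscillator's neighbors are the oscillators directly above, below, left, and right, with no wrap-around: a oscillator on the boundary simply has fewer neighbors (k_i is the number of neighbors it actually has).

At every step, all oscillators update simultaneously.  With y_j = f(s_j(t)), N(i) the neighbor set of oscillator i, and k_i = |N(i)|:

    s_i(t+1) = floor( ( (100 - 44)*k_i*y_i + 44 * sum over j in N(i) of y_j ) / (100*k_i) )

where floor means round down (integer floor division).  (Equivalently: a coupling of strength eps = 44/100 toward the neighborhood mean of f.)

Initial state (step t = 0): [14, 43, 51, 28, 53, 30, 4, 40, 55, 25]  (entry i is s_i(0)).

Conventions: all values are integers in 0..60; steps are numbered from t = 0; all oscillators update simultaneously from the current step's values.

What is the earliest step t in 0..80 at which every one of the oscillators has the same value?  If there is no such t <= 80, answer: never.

Answer: never
Key observation: The state at step 34 reappears at step 40 — the system is in a cycle of period 6 from step 34 on.  No step 0..40 is synchronized, and the cycle repeats forever, so no step up to 80 (or ever) has all oscillators equal.

Derivation:
t=0: [14, 43, 51, 28, 53, 30, 4, 40, 55, 25]  (not all equal)
t=1: [21, 9, 3, 3, 15, 14, 8, 5, 11, 33]  (not all equal)
t=2: [39, 23, 11, 15, 23, 33, 21, 16, 19, 17]  (not all equal)
t=3: [16, 41, 33, 38, 46, 16, 41, 38, 41, 43]  (not all equal)
t=4: [30, 10, 6, 5, 4, 30, 9, 5, 5, 4]  (not all equal)
t=5: [11, 20, 16, 13, 11, 11, 19, 15, 13, 11]  (not all equal)
t=6: [31, 42, 38, 31, 27, 30, 40, 36, 31, 27]  (not all equal)
t=7: [6, 5, 6, 5, 2, 7, 6, 6, 5, 2]  (not all equal)
t=8: [16, 14, 15, 13, 8, 17, 16, 15, 13, 8]  (not all equal)
t=9: [37, 34, 34, 30, 22, 39, 37, 35, 30, 22]  (not all equal)
t=10: [6, 6, 7, 14, 41, 6, 6, 7, 14, 41]  (not all equal)
t=11: [16, 16, 19, 26, 11, 16, 16, 19, 26, 11]  (not all equal)
t=12: [38, 38, 45, 52, 34, 38, 38, 45, 52, 34]  (not all equal)
t=13: [6, 5, 4, 3, 6, 6, 5, 4, 3, 6]  (not all equal)
t=14: [15, 13, 11, 10, 14, 15, 13, 11, 10, 14]  (not all equal)
t=15: [34, 31, 27, 26, 31, 34, 31, 27, 26, 31]  (not all equal)
t=16: [7, 6, 10, 43, 18, 7, 6, 10, 43, 18]  (not all equal)
t=17: [17, 17, 20, 13, 33, 17, 17, 20, 13, 33]  (not all equal)
t=18: [40, 41, 43, 29, 12, 40, 41, 43, 29, 12]  (not all equal)
t=19: [5, 5, 5, 8, 23, 5, 5, 5, 8, 23]  (not all equal)
t=20: [14, 14, 14, 23, 45, 14, 14, 14, 23, 45]  (not all equal)
t=21: [33, 33, 35, 43, 15, 33, 33, 35, 43, 15]  (not all equal)
t=22: [7, 7, 6, 9, 29, 7, 7, 6, 9, 29]  (not all equal)
t=23: [18, 17, 17, 18, 8, 18, 17, 17, 18, 8]  (not all equal)
t=24: [41, 40, 40, 38, 24, 41, 40, 40, 38, 24]  (not all equal)
t=25: [5, 5, 6, 13, 44, 5, 5, 6, 13, 44]  (not all equal)
t=26: [14, 14, 17, 24, 10, 14, 14, 17, 24, 10]  (not all equal)
t=27: [33, 34, 41, 48, 31, 33, 34, 41, 48, 31]  (not all equal)
t=28: [7, 6, 5, 4, 6, 7, 6, 5, 4, 6]  (not all equal)
t=29: [17, 16, 13, 12, 14, 17, 16, 13, 12, 14]  (not all equal)
t=30: [39, 37, 31, 29, 32, 39, 37, 31, 29, 32]  (not all equal)
t=31: [6, 6, 6, 5, 6, 6, 6, 6, 5, 6]  (not all equal)
t=32: [16, 16, 15, 14, 15, 16, 16, 15, 14, 15]  (not all equal)
t=33: [38, 37, 35, 33, 35, 38, 37, 35, 33, 35]  (not all equal)
t=34: [6, 6, 6, 7, 7, 6, 6, 6, 7, 7]  (not all equal)
t=35: [16, 16, 16, 17, 18, 16, 16, 16, 17, 18]  (not all equal)
t=36: [38, 38, 38, 40, 41, 38, 38, 38, 40, 41]  (not all equal)
t=37: [6, 6, 6, 5, 5, 6, 6, 6, 5, 5]  (not all equal)
t=38: [16, 16, 15, 14, 14, 16, 16, 15, 14, 14]  (not all equal)
t=39: [38, 37, 35, 33, 33, 38, 37, 35, 33, 33]  (not all equal)
t=40: [6, 6, 6, 7, 7, 6, 6, 6, 7, 7]  (not all equal)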